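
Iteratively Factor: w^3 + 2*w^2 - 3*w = (w + 3)*(w^2 - w) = w*(w + 3)*(w - 1)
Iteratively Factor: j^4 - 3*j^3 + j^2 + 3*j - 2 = (j - 1)*(j^3 - 2*j^2 - j + 2) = (j - 1)*(j + 1)*(j^2 - 3*j + 2) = (j - 2)*(j - 1)*(j + 1)*(j - 1)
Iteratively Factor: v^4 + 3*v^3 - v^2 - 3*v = (v + 3)*(v^3 - v) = (v - 1)*(v + 3)*(v^2 + v) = v*(v - 1)*(v + 3)*(v + 1)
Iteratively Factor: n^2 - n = (n)*(n - 1)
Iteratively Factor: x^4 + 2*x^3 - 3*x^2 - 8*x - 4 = (x + 2)*(x^3 - 3*x - 2) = (x - 2)*(x + 2)*(x^2 + 2*x + 1) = (x - 2)*(x + 1)*(x + 2)*(x + 1)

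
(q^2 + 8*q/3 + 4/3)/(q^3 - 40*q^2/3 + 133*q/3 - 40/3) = (3*q^2 + 8*q + 4)/(3*q^3 - 40*q^2 + 133*q - 40)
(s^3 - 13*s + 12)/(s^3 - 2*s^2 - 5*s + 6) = (s + 4)/(s + 2)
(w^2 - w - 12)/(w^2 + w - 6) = (w - 4)/(w - 2)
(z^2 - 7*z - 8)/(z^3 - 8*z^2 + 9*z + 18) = (z - 8)/(z^2 - 9*z + 18)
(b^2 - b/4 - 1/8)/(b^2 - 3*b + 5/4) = (4*b + 1)/(2*(2*b - 5))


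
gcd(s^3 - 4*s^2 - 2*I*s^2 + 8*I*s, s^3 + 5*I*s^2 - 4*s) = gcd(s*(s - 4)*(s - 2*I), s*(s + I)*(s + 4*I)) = s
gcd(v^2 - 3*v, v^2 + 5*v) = v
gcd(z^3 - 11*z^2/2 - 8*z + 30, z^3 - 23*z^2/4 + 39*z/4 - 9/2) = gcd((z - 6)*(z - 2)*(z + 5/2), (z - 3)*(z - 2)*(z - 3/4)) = z - 2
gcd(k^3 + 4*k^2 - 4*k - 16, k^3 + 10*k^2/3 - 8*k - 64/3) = k^2 + 6*k + 8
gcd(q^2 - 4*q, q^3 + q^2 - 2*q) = q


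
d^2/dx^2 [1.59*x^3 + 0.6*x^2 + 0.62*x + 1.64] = 9.54*x + 1.2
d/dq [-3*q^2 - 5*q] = -6*q - 5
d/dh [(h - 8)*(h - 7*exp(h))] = h - (h - 8)*(7*exp(h) - 1) - 7*exp(h)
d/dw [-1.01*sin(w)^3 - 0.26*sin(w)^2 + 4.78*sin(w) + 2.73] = (-3.03*sin(w)^2 - 0.52*sin(w) + 4.78)*cos(w)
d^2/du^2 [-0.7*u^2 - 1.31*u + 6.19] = -1.40000000000000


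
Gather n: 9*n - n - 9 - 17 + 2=8*n - 24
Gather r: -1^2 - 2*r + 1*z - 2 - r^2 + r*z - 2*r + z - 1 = -r^2 + r*(z - 4) + 2*z - 4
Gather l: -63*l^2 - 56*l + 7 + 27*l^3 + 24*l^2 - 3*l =27*l^3 - 39*l^2 - 59*l + 7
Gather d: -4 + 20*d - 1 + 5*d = 25*d - 5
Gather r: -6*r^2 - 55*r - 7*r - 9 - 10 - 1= -6*r^2 - 62*r - 20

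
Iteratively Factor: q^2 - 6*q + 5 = (q - 5)*(q - 1)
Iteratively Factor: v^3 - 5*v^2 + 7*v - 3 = (v - 1)*(v^2 - 4*v + 3) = (v - 3)*(v - 1)*(v - 1)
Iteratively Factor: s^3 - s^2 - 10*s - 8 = (s + 1)*(s^2 - 2*s - 8) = (s + 1)*(s + 2)*(s - 4)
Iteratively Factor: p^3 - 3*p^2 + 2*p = (p - 1)*(p^2 - 2*p) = (p - 2)*(p - 1)*(p)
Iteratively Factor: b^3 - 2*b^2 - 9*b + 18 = (b - 3)*(b^2 + b - 6) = (b - 3)*(b + 3)*(b - 2)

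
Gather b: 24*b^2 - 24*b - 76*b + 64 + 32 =24*b^2 - 100*b + 96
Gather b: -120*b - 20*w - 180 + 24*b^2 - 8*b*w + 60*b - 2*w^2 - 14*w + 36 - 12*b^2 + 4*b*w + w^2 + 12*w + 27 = 12*b^2 + b*(-4*w - 60) - w^2 - 22*w - 117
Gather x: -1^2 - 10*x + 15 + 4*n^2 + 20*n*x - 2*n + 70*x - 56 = 4*n^2 - 2*n + x*(20*n + 60) - 42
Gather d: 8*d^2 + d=8*d^2 + d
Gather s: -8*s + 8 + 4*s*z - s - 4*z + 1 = s*(4*z - 9) - 4*z + 9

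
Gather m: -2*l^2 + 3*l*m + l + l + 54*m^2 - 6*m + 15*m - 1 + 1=-2*l^2 + 2*l + 54*m^2 + m*(3*l + 9)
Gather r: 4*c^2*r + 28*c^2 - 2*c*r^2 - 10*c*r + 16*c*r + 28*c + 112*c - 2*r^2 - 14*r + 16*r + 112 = 28*c^2 + 140*c + r^2*(-2*c - 2) + r*(4*c^2 + 6*c + 2) + 112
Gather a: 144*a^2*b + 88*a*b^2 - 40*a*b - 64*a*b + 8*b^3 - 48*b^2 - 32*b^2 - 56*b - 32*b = 144*a^2*b + a*(88*b^2 - 104*b) + 8*b^3 - 80*b^2 - 88*b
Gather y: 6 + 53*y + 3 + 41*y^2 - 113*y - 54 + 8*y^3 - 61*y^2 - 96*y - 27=8*y^3 - 20*y^2 - 156*y - 72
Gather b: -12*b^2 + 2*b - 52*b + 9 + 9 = -12*b^2 - 50*b + 18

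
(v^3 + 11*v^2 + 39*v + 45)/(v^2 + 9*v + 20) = (v^2 + 6*v + 9)/(v + 4)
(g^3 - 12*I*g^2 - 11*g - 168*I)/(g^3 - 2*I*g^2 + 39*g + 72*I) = (g - 7*I)/(g + 3*I)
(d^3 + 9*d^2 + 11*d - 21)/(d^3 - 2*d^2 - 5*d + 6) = (d^2 + 10*d + 21)/(d^2 - d - 6)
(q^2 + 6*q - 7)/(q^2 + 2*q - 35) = (q - 1)/(q - 5)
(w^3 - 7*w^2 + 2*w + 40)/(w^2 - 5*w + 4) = (w^2 - 3*w - 10)/(w - 1)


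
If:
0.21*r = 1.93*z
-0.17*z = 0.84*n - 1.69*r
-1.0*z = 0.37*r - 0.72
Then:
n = 2.99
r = 1.50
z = 0.16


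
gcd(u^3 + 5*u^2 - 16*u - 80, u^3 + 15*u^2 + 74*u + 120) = u^2 + 9*u + 20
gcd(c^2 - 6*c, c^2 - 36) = c - 6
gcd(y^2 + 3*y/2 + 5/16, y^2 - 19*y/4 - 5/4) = y + 1/4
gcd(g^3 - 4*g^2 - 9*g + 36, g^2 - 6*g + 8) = g - 4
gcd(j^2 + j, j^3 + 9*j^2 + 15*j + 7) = j + 1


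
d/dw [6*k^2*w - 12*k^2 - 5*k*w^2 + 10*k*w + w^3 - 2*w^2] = 6*k^2 - 10*k*w + 10*k + 3*w^2 - 4*w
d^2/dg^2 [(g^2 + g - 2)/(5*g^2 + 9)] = 2*(25*g^3 - 285*g^2 - 135*g + 171)/(125*g^6 + 675*g^4 + 1215*g^2 + 729)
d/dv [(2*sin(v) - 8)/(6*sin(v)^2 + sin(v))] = 4*(-3*cos(v) + 24/tan(v) + 2*cos(v)/sin(v)^2)/(6*sin(v) + 1)^2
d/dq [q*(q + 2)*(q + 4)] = 3*q^2 + 12*q + 8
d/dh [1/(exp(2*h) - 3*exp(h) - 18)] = (3 - 2*exp(h))*exp(h)/(-exp(2*h) + 3*exp(h) + 18)^2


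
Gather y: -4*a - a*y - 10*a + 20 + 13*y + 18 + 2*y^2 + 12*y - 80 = -14*a + 2*y^2 + y*(25 - a) - 42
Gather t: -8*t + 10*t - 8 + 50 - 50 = 2*t - 8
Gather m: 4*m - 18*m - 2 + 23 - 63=-14*m - 42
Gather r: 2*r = 2*r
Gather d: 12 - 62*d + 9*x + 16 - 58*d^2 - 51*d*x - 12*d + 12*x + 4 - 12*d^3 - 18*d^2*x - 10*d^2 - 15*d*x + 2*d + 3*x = -12*d^3 + d^2*(-18*x - 68) + d*(-66*x - 72) + 24*x + 32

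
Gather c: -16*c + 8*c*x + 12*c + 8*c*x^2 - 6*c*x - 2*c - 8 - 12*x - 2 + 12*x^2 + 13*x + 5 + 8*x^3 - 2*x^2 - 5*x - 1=c*(8*x^2 + 2*x - 6) + 8*x^3 + 10*x^2 - 4*x - 6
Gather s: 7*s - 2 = 7*s - 2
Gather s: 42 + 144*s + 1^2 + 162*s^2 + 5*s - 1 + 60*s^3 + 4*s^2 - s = 60*s^3 + 166*s^2 + 148*s + 42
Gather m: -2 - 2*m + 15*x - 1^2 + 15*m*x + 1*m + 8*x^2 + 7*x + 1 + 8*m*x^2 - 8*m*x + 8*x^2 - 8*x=m*(8*x^2 + 7*x - 1) + 16*x^2 + 14*x - 2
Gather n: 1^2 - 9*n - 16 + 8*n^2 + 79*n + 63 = 8*n^2 + 70*n + 48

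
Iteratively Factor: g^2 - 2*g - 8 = (g + 2)*(g - 4)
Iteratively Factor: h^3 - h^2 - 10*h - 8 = (h - 4)*(h^2 + 3*h + 2) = (h - 4)*(h + 2)*(h + 1)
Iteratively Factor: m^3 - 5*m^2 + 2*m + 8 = (m + 1)*(m^2 - 6*m + 8) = (m - 2)*(m + 1)*(m - 4)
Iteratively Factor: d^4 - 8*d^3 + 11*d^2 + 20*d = (d)*(d^3 - 8*d^2 + 11*d + 20) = d*(d + 1)*(d^2 - 9*d + 20) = d*(d - 5)*(d + 1)*(d - 4)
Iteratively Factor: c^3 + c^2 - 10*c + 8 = (c - 2)*(c^2 + 3*c - 4) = (c - 2)*(c - 1)*(c + 4)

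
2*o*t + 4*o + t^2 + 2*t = (2*o + t)*(t + 2)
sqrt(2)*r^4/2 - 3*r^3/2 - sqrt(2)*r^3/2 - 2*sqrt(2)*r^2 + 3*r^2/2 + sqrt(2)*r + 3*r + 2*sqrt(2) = (r - 2)*(r + 1)*(r - 2*sqrt(2))*(sqrt(2)*r/2 + 1/2)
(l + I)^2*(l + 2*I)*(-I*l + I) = -I*l^4 + 4*l^3 + I*l^3 - 4*l^2 + 5*I*l^2 - 2*l - 5*I*l + 2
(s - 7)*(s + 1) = s^2 - 6*s - 7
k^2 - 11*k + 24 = (k - 8)*(k - 3)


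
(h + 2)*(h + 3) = h^2 + 5*h + 6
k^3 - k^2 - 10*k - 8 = (k - 4)*(k + 1)*(k + 2)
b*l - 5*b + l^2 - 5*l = (b + l)*(l - 5)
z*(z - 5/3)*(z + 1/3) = z^3 - 4*z^2/3 - 5*z/9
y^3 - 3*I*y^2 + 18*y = y*(y - 6*I)*(y + 3*I)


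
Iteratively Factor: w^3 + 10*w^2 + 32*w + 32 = (w + 2)*(w^2 + 8*w + 16) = (w + 2)*(w + 4)*(w + 4)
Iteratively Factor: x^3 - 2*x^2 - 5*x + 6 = (x - 3)*(x^2 + x - 2) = (x - 3)*(x + 2)*(x - 1)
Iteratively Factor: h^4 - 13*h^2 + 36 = (h - 2)*(h^3 + 2*h^2 - 9*h - 18) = (h - 2)*(h + 2)*(h^2 - 9) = (h - 3)*(h - 2)*(h + 2)*(h + 3)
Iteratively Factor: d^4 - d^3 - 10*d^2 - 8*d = (d - 4)*(d^3 + 3*d^2 + 2*d) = d*(d - 4)*(d^2 + 3*d + 2) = d*(d - 4)*(d + 2)*(d + 1)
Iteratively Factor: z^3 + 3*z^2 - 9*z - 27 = (z - 3)*(z^2 + 6*z + 9) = (z - 3)*(z + 3)*(z + 3)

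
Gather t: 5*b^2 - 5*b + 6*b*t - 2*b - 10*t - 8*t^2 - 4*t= 5*b^2 - 7*b - 8*t^2 + t*(6*b - 14)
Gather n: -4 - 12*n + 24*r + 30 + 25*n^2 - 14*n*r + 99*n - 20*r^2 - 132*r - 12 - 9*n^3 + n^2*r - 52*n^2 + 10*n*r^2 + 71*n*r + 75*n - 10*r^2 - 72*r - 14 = -9*n^3 + n^2*(r - 27) + n*(10*r^2 + 57*r + 162) - 30*r^2 - 180*r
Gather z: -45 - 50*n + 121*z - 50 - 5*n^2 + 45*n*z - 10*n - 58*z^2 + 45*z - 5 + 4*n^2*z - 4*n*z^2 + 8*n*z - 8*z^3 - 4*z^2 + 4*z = -5*n^2 - 60*n - 8*z^3 + z^2*(-4*n - 62) + z*(4*n^2 + 53*n + 170) - 100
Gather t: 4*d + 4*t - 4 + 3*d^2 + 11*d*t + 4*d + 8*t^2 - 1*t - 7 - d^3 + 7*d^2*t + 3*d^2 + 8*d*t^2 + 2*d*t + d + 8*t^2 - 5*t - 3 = -d^3 + 6*d^2 + 9*d + t^2*(8*d + 16) + t*(7*d^2 + 13*d - 2) - 14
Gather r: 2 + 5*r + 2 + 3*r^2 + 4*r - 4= 3*r^2 + 9*r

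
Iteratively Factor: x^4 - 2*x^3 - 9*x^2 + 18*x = (x - 3)*(x^3 + x^2 - 6*x) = x*(x - 3)*(x^2 + x - 6) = x*(x - 3)*(x + 3)*(x - 2)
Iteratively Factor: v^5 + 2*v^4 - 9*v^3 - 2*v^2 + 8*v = (v)*(v^4 + 2*v^3 - 9*v^2 - 2*v + 8) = v*(v - 2)*(v^3 + 4*v^2 - v - 4) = v*(v - 2)*(v - 1)*(v^2 + 5*v + 4) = v*(v - 2)*(v - 1)*(v + 1)*(v + 4)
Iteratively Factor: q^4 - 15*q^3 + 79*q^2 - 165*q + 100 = (q - 5)*(q^3 - 10*q^2 + 29*q - 20) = (q - 5)^2*(q^2 - 5*q + 4) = (q - 5)^2*(q - 4)*(q - 1)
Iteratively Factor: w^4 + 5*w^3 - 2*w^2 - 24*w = (w - 2)*(w^3 + 7*w^2 + 12*w) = (w - 2)*(w + 3)*(w^2 + 4*w) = (w - 2)*(w + 3)*(w + 4)*(w)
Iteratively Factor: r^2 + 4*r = (r)*(r + 4)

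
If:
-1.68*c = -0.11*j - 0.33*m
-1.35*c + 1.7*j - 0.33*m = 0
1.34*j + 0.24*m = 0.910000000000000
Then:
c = 0.27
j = 0.46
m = 1.24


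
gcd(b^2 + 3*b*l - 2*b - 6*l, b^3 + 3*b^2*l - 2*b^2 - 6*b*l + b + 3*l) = b + 3*l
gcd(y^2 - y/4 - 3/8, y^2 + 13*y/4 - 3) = y - 3/4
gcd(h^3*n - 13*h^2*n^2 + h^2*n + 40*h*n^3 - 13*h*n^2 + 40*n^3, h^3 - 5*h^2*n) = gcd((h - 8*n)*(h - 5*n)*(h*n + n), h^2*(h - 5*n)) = h - 5*n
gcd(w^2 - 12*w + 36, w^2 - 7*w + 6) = w - 6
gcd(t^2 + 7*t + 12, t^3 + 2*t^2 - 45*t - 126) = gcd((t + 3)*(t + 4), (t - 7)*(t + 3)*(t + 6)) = t + 3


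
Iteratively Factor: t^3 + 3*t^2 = (t)*(t^2 + 3*t) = t^2*(t + 3)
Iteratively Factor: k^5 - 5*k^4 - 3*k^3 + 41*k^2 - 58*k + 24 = (k - 2)*(k^4 - 3*k^3 - 9*k^2 + 23*k - 12) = (k - 2)*(k - 1)*(k^3 - 2*k^2 - 11*k + 12) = (k - 2)*(k - 1)*(k + 3)*(k^2 - 5*k + 4) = (k - 4)*(k - 2)*(k - 1)*(k + 3)*(k - 1)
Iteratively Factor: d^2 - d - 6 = (d + 2)*(d - 3)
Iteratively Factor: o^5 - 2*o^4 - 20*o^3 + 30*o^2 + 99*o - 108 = (o + 3)*(o^4 - 5*o^3 - 5*o^2 + 45*o - 36) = (o - 3)*(o + 3)*(o^3 - 2*o^2 - 11*o + 12) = (o - 3)*(o + 3)^2*(o^2 - 5*o + 4) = (o - 3)*(o - 1)*(o + 3)^2*(o - 4)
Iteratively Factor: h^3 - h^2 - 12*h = (h - 4)*(h^2 + 3*h) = h*(h - 4)*(h + 3)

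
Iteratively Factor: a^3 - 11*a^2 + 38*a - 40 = (a - 2)*(a^2 - 9*a + 20) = (a - 5)*(a - 2)*(a - 4)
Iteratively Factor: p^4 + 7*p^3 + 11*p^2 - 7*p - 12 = (p + 3)*(p^3 + 4*p^2 - p - 4) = (p + 1)*(p + 3)*(p^2 + 3*p - 4) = (p + 1)*(p + 3)*(p + 4)*(p - 1)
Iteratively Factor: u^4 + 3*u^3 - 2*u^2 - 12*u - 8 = (u + 2)*(u^3 + u^2 - 4*u - 4) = (u + 2)^2*(u^2 - u - 2) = (u - 2)*(u + 2)^2*(u + 1)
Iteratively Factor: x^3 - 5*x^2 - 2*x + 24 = (x - 4)*(x^2 - x - 6) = (x - 4)*(x - 3)*(x + 2)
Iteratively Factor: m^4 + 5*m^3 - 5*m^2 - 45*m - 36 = (m - 3)*(m^3 + 8*m^2 + 19*m + 12) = (m - 3)*(m + 3)*(m^2 + 5*m + 4) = (m - 3)*(m + 3)*(m + 4)*(m + 1)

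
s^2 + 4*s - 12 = (s - 2)*(s + 6)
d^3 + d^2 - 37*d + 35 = (d - 5)*(d - 1)*(d + 7)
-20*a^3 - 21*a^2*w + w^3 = (-5*a + w)*(a + w)*(4*a + w)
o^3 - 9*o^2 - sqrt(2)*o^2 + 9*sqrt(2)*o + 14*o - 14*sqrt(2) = (o - 7)*(o - 2)*(o - sqrt(2))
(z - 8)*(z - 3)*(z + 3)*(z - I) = z^4 - 8*z^3 - I*z^3 - 9*z^2 + 8*I*z^2 + 72*z + 9*I*z - 72*I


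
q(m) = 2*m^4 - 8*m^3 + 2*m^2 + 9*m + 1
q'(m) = 8*m^3 - 24*m^2 + 4*m + 9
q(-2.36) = 158.09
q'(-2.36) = -239.26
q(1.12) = 5.50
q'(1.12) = -5.39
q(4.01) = 70.54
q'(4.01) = 154.97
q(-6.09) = 4578.35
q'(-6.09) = -2712.41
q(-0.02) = 0.82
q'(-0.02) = 8.91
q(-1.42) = 23.29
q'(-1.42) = -67.98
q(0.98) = 6.06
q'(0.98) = -2.60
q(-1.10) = 7.10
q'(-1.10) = -35.09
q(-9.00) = 19036.00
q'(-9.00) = -7803.00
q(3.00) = -8.00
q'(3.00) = 21.00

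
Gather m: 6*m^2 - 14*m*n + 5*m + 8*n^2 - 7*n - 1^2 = 6*m^2 + m*(5 - 14*n) + 8*n^2 - 7*n - 1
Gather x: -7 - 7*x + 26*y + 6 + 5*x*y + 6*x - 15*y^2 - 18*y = x*(5*y - 1) - 15*y^2 + 8*y - 1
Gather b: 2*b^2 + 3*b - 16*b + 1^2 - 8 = 2*b^2 - 13*b - 7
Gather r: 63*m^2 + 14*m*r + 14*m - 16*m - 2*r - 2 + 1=63*m^2 - 2*m + r*(14*m - 2) - 1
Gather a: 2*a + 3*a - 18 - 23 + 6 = 5*a - 35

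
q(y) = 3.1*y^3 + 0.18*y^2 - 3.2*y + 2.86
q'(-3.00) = 79.42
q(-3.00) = -69.62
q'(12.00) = 1340.32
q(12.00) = 5347.18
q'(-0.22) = -2.83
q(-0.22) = 3.54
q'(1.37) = 14.75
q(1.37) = 6.79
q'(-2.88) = 72.90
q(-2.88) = -60.48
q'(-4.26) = 164.04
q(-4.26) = -219.90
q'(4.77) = 210.12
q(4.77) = 328.14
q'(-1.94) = 31.10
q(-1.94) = -12.89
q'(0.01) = -3.20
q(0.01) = 2.83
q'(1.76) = 26.24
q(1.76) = 14.69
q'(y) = 9.3*y^2 + 0.36*y - 3.2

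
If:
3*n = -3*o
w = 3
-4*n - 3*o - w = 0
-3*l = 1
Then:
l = -1/3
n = -3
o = 3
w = 3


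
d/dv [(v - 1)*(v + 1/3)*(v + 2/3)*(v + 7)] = 4*v^3 + 21*v^2 - 14*v/9 - 17/3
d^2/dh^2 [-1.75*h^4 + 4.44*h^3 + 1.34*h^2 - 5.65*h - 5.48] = -21.0*h^2 + 26.64*h + 2.68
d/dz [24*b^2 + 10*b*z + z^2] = 10*b + 2*z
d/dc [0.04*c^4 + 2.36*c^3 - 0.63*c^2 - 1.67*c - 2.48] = 0.16*c^3 + 7.08*c^2 - 1.26*c - 1.67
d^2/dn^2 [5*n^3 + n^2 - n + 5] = 30*n + 2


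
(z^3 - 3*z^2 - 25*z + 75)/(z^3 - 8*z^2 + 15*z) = (z + 5)/z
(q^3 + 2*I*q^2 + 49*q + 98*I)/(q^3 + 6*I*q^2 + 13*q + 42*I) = (q - 7*I)/(q - 3*I)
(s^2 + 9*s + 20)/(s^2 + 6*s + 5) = (s + 4)/(s + 1)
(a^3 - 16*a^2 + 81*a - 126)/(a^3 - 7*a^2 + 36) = (a - 7)/(a + 2)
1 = 1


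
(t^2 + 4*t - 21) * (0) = 0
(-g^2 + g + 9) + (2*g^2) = g^2 + g + 9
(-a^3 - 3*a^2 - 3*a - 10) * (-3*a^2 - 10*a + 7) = 3*a^5 + 19*a^4 + 32*a^3 + 39*a^2 + 79*a - 70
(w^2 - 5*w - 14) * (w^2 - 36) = w^4 - 5*w^3 - 50*w^2 + 180*w + 504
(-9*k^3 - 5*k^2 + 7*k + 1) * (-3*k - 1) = 27*k^4 + 24*k^3 - 16*k^2 - 10*k - 1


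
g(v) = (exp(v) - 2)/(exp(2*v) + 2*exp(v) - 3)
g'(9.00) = 0.00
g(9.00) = 0.00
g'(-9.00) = 0.00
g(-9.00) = 0.67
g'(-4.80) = 0.00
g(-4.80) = 0.67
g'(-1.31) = 0.09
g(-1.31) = 0.72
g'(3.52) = -0.02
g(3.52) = 0.03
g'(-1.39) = 0.08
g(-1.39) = 0.72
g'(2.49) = -0.04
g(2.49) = 0.06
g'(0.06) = 69.34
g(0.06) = -3.74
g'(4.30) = -0.01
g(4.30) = 0.01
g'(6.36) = -0.00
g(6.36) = 0.00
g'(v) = (exp(v) - 2)*(-2*exp(2*v) - 2*exp(v))/(exp(2*v) + 2*exp(v) - 3)^2 + exp(v)/(exp(2*v) + 2*exp(v) - 3) = (-2*(exp(v) - 2)*(exp(v) + 1) + exp(2*v) + 2*exp(v) - 3)*exp(v)/(exp(2*v) + 2*exp(v) - 3)^2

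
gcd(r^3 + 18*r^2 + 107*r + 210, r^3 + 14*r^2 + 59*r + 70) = r^2 + 12*r + 35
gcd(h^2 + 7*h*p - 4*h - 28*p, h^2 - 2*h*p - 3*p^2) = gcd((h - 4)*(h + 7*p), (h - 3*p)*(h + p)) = 1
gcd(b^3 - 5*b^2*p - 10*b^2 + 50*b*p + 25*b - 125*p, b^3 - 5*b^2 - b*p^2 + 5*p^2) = b - 5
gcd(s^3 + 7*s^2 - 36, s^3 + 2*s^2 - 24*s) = s + 6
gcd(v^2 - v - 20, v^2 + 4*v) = v + 4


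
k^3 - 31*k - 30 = (k - 6)*(k + 1)*(k + 5)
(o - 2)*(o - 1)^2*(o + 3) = o^4 - o^3 - 7*o^2 + 13*o - 6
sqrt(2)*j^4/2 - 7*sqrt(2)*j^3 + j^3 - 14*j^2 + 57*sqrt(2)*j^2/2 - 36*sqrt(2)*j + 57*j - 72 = (j - 8)*(j - 3)^2*(sqrt(2)*j/2 + 1)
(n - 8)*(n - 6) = n^2 - 14*n + 48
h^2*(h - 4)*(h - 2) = h^4 - 6*h^3 + 8*h^2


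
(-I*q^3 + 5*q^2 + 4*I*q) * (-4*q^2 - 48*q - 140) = 4*I*q^5 - 20*q^4 + 48*I*q^4 - 240*q^3 + 124*I*q^3 - 700*q^2 - 192*I*q^2 - 560*I*q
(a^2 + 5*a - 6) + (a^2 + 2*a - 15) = 2*a^2 + 7*a - 21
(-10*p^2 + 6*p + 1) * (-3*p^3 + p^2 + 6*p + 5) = 30*p^5 - 28*p^4 - 57*p^3 - 13*p^2 + 36*p + 5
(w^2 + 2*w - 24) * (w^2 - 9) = w^4 + 2*w^3 - 33*w^2 - 18*w + 216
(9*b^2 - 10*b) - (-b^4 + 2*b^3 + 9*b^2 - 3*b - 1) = b^4 - 2*b^3 - 7*b + 1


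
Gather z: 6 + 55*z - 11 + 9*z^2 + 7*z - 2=9*z^2 + 62*z - 7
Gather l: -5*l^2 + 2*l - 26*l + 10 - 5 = -5*l^2 - 24*l + 5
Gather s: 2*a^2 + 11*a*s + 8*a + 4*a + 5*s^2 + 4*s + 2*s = 2*a^2 + 12*a + 5*s^2 + s*(11*a + 6)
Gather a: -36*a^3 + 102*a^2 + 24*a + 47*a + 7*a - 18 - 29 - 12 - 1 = -36*a^3 + 102*a^2 + 78*a - 60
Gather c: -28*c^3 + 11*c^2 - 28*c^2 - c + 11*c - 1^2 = -28*c^3 - 17*c^2 + 10*c - 1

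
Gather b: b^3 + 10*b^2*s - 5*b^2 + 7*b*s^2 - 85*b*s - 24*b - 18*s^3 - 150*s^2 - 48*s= b^3 + b^2*(10*s - 5) + b*(7*s^2 - 85*s - 24) - 18*s^3 - 150*s^2 - 48*s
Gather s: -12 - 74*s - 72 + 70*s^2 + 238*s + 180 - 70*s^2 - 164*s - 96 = 0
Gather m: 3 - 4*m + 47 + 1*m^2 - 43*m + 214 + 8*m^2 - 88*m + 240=9*m^2 - 135*m + 504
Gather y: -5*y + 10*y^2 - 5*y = 10*y^2 - 10*y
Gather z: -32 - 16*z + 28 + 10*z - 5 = -6*z - 9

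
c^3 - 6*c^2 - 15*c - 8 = (c - 8)*(c + 1)^2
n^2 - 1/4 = (n - 1/2)*(n + 1/2)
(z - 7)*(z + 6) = z^2 - z - 42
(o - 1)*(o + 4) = o^2 + 3*o - 4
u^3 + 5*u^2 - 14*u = u*(u - 2)*(u + 7)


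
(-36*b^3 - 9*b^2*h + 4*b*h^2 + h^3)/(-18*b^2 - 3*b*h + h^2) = (12*b^2 - b*h - h^2)/(6*b - h)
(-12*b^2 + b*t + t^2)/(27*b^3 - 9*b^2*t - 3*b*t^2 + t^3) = (4*b + t)/(-9*b^2 + t^2)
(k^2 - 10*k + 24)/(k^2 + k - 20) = (k - 6)/(k + 5)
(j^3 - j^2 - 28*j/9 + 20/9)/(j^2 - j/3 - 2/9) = (3*j^2 - j - 10)/(3*j + 1)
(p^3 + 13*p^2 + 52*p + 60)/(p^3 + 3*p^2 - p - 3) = (p^3 + 13*p^2 + 52*p + 60)/(p^3 + 3*p^2 - p - 3)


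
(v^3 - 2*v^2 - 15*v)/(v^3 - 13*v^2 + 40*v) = (v + 3)/(v - 8)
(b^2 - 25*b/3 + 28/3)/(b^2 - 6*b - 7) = (b - 4/3)/(b + 1)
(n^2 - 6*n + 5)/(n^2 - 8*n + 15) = (n - 1)/(n - 3)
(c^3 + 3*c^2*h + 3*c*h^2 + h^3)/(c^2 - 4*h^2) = (c^3 + 3*c^2*h + 3*c*h^2 + h^3)/(c^2 - 4*h^2)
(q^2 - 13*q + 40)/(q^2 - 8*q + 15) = (q - 8)/(q - 3)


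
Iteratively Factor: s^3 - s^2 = (s - 1)*(s^2) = s*(s - 1)*(s)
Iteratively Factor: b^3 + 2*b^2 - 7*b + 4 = (b + 4)*(b^2 - 2*b + 1) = (b - 1)*(b + 4)*(b - 1)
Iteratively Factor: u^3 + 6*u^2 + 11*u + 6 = (u + 3)*(u^2 + 3*u + 2) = (u + 2)*(u + 3)*(u + 1)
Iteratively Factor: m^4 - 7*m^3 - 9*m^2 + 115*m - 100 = (m - 1)*(m^3 - 6*m^2 - 15*m + 100) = (m - 1)*(m + 4)*(m^2 - 10*m + 25) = (m - 5)*(m - 1)*(m + 4)*(m - 5)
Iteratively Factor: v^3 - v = (v - 1)*(v^2 + v) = v*(v - 1)*(v + 1)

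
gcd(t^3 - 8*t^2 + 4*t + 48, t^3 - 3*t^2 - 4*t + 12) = t + 2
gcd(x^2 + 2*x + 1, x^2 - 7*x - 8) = x + 1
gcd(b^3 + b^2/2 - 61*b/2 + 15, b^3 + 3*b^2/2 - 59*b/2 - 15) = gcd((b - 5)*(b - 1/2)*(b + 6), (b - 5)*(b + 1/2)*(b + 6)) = b^2 + b - 30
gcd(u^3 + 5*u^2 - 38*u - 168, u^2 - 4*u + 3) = 1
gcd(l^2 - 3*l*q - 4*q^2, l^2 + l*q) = l + q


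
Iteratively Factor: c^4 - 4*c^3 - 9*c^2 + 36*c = (c - 3)*(c^3 - c^2 - 12*c) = c*(c - 3)*(c^2 - c - 12) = c*(c - 4)*(c - 3)*(c + 3)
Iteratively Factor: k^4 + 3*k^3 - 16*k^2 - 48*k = (k)*(k^3 + 3*k^2 - 16*k - 48) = k*(k - 4)*(k^2 + 7*k + 12) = k*(k - 4)*(k + 3)*(k + 4)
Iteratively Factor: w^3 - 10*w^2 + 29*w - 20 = (w - 4)*(w^2 - 6*w + 5) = (w - 4)*(w - 1)*(w - 5)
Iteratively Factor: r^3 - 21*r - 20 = (r + 4)*(r^2 - 4*r - 5) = (r + 1)*(r + 4)*(r - 5)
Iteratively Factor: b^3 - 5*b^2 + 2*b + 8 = (b + 1)*(b^2 - 6*b + 8) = (b - 2)*(b + 1)*(b - 4)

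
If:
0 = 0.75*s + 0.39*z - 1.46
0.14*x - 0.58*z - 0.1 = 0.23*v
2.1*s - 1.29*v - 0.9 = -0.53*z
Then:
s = 1.94666666666667 - 0.52*z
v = 2.47131782945736 - 0.435658914728682*z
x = 3.42713178294574*z + 4.77430786267996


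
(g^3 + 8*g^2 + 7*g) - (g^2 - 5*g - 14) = g^3 + 7*g^2 + 12*g + 14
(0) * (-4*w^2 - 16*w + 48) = 0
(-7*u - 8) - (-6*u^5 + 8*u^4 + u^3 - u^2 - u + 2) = 6*u^5 - 8*u^4 - u^3 + u^2 - 6*u - 10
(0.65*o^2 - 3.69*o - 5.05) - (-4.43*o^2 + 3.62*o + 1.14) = 5.08*o^2 - 7.31*o - 6.19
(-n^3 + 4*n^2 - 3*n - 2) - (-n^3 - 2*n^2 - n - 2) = 6*n^2 - 2*n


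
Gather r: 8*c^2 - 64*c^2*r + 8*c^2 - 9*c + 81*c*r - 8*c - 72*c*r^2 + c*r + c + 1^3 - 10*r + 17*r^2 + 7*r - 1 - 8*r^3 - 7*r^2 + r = 16*c^2 - 16*c - 8*r^3 + r^2*(10 - 72*c) + r*(-64*c^2 + 82*c - 2)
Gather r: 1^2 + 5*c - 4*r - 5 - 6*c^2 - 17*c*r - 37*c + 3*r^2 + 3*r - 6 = -6*c^2 - 32*c + 3*r^2 + r*(-17*c - 1) - 10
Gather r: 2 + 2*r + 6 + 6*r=8*r + 8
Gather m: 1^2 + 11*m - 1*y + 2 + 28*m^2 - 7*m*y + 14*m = 28*m^2 + m*(25 - 7*y) - y + 3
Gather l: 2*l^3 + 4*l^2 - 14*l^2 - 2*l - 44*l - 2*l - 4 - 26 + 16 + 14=2*l^3 - 10*l^2 - 48*l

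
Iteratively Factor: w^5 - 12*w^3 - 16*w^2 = (w)*(w^4 - 12*w^2 - 16*w) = w^2*(w^3 - 12*w - 16) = w^2*(w + 2)*(w^2 - 2*w - 8) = w^2*(w - 4)*(w + 2)*(w + 2)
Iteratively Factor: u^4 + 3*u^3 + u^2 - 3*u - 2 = (u - 1)*(u^3 + 4*u^2 + 5*u + 2) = (u - 1)*(u + 1)*(u^2 + 3*u + 2) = (u - 1)*(u + 1)^2*(u + 2)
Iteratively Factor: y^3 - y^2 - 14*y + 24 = (y + 4)*(y^2 - 5*y + 6) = (y - 2)*(y + 4)*(y - 3)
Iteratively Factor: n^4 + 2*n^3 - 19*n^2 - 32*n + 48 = (n + 4)*(n^3 - 2*n^2 - 11*n + 12) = (n + 3)*(n + 4)*(n^2 - 5*n + 4) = (n - 4)*(n + 3)*(n + 4)*(n - 1)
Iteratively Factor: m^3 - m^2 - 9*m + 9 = (m - 1)*(m^2 - 9) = (m - 3)*(m - 1)*(m + 3)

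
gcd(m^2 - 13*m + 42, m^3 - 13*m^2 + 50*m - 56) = m - 7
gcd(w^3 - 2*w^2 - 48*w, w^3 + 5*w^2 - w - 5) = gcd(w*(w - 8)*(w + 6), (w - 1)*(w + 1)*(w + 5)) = 1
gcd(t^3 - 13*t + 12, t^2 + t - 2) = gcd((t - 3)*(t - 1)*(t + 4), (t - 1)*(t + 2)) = t - 1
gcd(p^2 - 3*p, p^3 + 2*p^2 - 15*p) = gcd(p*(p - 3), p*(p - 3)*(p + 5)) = p^2 - 3*p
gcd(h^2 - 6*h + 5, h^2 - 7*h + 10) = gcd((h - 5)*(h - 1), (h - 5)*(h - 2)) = h - 5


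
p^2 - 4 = (p - 2)*(p + 2)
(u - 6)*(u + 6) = u^2 - 36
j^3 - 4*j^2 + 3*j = j*(j - 3)*(j - 1)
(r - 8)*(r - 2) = r^2 - 10*r + 16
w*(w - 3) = w^2 - 3*w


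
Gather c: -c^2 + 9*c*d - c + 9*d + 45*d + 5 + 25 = -c^2 + c*(9*d - 1) + 54*d + 30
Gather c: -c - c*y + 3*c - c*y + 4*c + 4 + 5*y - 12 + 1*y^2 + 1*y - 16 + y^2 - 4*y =c*(6 - 2*y) + 2*y^2 + 2*y - 24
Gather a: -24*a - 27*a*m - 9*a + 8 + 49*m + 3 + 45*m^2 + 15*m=a*(-27*m - 33) + 45*m^2 + 64*m + 11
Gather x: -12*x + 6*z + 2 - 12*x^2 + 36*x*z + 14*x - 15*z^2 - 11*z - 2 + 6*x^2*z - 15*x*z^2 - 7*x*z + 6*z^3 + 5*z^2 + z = x^2*(6*z - 12) + x*(-15*z^2 + 29*z + 2) + 6*z^3 - 10*z^2 - 4*z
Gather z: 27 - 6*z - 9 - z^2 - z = -z^2 - 7*z + 18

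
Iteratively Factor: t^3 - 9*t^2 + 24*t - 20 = (t - 2)*(t^2 - 7*t + 10) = (t - 5)*(t - 2)*(t - 2)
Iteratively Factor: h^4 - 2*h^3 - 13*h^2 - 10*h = (h - 5)*(h^3 + 3*h^2 + 2*h) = h*(h - 5)*(h^2 + 3*h + 2) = h*(h - 5)*(h + 2)*(h + 1)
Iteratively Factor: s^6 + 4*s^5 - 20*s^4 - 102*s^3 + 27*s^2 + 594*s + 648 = (s - 3)*(s^5 + 7*s^4 + s^3 - 99*s^2 - 270*s - 216) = (s - 3)*(s + 3)*(s^4 + 4*s^3 - 11*s^2 - 66*s - 72) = (s - 3)*(s + 2)*(s + 3)*(s^3 + 2*s^2 - 15*s - 36) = (s - 3)*(s + 2)*(s + 3)^2*(s^2 - s - 12) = (s - 3)*(s + 2)*(s + 3)^3*(s - 4)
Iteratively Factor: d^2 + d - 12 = (d - 3)*(d + 4)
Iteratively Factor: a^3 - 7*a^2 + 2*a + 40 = (a - 4)*(a^2 - 3*a - 10) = (a - 5)*(a - 4)*(a + 2)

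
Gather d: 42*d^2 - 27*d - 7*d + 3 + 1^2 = 42*d^2 - 34*d + 4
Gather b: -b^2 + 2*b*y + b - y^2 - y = -b^2 + b*(2*y + 1) - y^2 - y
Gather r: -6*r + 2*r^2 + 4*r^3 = 4*r^3 + 2*r^2 - 6*r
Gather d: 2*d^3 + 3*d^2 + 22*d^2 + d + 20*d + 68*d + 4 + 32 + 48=2*d^3 + 25*d^2 + 89*d + 84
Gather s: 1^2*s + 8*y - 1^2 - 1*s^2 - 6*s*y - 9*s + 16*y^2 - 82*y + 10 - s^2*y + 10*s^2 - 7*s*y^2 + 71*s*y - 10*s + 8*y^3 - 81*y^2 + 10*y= s^2*(9 - y) + s*(-7*y^2 + 65*y - 18) + 8*y^3 - 65*y^2 - 64*y + 9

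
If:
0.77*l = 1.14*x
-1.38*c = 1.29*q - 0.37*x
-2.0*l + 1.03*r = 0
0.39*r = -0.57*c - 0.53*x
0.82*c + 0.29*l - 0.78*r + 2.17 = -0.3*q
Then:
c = -1.98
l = 1.01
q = 2.32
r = 1.97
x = 0.68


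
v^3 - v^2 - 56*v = v*(v - 8)*(v + 7)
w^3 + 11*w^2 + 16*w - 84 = (w - 2)*(w + 6)*(w + 7)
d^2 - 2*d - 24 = (d - 6)*(d + 4)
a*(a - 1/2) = a^2 - a/2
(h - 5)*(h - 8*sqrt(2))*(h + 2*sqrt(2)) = h^3 - 6*sqrt(2)*h^2 - 5*h^2 - 32*h + 30*sqrt(2)*h + 160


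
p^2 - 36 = (p - 6)*(p + 6)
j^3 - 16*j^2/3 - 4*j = j*(j - 6)*(j + 2/3)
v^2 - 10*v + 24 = (v - 6)*(v - 4)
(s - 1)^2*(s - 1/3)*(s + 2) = s^4 - s^3/3 - 3*s^2 + 3*s - 2/3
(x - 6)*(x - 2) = x^2 - 8*x + 12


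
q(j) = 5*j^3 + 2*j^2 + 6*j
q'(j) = 15*j^2 + 4*j + 6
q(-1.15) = -11.86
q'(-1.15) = 21.24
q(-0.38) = -2.27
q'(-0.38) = 6.65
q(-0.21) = -1.22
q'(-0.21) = 5.82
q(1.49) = 29.92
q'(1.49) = 45.26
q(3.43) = 245.88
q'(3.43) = 196.19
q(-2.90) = -122.52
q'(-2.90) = 120.55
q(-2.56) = -86.14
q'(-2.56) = 94.06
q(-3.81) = -270.36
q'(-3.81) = 208.50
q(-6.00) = -1044.00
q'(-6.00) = 522.00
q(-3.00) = -135.00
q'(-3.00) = 129.00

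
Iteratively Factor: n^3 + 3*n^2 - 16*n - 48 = (n + 3)*(n^2 - 16) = (n + 3)*(n + 4)*(n - 4)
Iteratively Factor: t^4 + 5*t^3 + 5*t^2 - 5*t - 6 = (t + 2)*(t^3 + 3*t^2 - t - 3) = (t + 1)*(t + 2)*(t^2 + 2*t - 3) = (t - 1)*(t + 1)*(t + 2)*(t + 3)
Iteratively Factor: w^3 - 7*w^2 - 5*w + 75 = (w - 5)*(w^2 - 2*w - 15) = (w - 5)^2*(w + 3)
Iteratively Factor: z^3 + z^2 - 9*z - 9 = (z + 1)*(z^2 - 9) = (z - 3)*(z + 1)*(z + 3)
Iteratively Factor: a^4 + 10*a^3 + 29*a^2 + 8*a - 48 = (a - 1)*(a^3 + 11*a^2 + 40*a + 48) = (a - 1)*(a + 4)*(a^2 + 7*a + 12) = (a - 1)*(a + 4)^2*(a + 3)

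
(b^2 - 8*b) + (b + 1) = b^2 - 7*b + 1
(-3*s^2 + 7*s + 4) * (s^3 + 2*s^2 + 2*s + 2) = -3*s^5 + s^4 + 12*s^3 + 16*s^2 + 22*s + 8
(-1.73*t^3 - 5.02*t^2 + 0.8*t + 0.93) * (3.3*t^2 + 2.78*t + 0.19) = -5.709*t^5 - 21.3754*t^4 - 11.6443*t^3 + 4.3392*t^2 + 2.7374*t + 0.1767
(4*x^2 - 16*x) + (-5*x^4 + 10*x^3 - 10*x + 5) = -5*x^4 + 10*x^3 + 4*x^2 - 26*x + 5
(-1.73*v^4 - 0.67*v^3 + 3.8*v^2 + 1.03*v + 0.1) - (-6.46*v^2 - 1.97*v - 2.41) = -1.73*v^4 - 0.67*v^3 + 10.26*v^2 + 3.0*v + 2.51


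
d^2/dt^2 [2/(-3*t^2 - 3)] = 4*(1 - 3*t^2)/(3*(t^2 + 1)^3)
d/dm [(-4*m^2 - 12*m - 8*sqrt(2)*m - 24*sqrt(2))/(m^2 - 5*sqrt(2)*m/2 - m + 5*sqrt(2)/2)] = 4*(8*m^2 + 9*sqrt(2)*m^2 + 14*sqrt(2)*m - 80 - 27*sqrt(2))/(2*m^4 - 10*sqrt(2)*m^3 - 4*m^3 + 27*m^2 + 20*sqrt(2)*m^2 - 50*m - 10*sqrt(2)*m + 25)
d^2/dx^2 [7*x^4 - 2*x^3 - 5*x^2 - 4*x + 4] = 84*x^2 - 12*x - 10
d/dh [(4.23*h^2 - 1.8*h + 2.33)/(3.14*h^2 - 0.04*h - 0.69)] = (5.4828*h^2 - 20.4698*h + 1.3352)/(9.8596*h^4 - 0.2512*h^3 - 4.3316*h^2 + 0.0552*h + 0.4761)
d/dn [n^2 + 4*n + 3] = 2*n + 4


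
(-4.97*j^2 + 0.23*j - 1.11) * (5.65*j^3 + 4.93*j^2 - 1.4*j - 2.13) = -28.0805*j^5 - 23.2026*j^4 + 1.8204*j^3 + 4.7918*j^2 + 1.0641*j + 2.3643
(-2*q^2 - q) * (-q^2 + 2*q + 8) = 2*q^4 - 3*q^3 - 18*q^2 - 8*q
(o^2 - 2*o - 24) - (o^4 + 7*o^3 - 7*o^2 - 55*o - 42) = -o^4 - 7*o^3 + 8*o^2 + 53*o + 18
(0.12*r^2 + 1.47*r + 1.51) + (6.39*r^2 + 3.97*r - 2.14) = 6.51*r^2 + 5.44*r - 0.63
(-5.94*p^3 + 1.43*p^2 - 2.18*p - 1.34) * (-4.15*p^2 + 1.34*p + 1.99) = 24.651*p^5 - 13.8941*p^4 - 0.8574*p^3 + 5.4855*p^2 - 6.1338*p - 2.6666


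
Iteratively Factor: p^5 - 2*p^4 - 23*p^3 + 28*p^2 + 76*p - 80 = (p - 2)*(p^4 - 23*p^2 - 18*p + 40) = (p - 2)*(p + 2)*(p^3 - 2*p^2 - 19*p + 20) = (p - 2)*(p + 2)*(p + 4)*(p^2 - 6*p + 5) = (p - 5)*(p - 2)*(p + 2)*(p + 4)*(p - 1)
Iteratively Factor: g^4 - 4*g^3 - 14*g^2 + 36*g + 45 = (g + 1)*(g^3 - 5*g^2 - 9*g + 45) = (g - 3)*(g + 1)*(g^2 - 2*g - 15) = (g - 5)*(g - 3)*(g + 1)*(g + 3)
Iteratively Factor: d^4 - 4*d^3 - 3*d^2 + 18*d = (d + 2)*(d^3 - 6*d^2 + 9*d) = (d - 3)*(d + 2)*(d^2 - 3*d) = (d - 3)^2*(d + 2)*(d)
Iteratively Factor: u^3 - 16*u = (u)*(u^2 - 16) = u*(u + 4)*(u - 4)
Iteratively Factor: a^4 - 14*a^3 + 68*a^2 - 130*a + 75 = (a - 5)*(a^3 - 9*a^2 + 23*a - 15) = (a - 5)*(a - 3)*(a^2 - 6*a + 5) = (a - 5)^2*(a - 3)*(a - 1)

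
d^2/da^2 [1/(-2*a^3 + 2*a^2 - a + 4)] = 2*(2*(3*a - 1)*(2*a^3 - 2*a^2 + a - 4) - (6*a^2 - 4*a + 1)^2)/(2*a^3 - 2*a^2 + a - 4)^3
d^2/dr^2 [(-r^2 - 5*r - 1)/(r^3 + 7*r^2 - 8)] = 2*(-r^6 - 15*r^5 - 111*r^4 - 357*r^3 - 555*r^2 - 864*r - 120)/(r^9 + 21*r^8 + 147*r^7 + 319*r^6 - 336*r^5 - 1176*r^4 + 192*r^3 + 1344*r^2 - 512)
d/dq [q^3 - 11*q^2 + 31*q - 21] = 3*q^2 - 22*q + 31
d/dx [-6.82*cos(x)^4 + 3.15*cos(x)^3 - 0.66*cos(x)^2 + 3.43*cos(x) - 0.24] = (27.28*cos(x)^3 - 9.45*cos(x)^2 + 1.32*cos(x) - 3.43)*sin(x)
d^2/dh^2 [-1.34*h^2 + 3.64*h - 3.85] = -2.68000000000000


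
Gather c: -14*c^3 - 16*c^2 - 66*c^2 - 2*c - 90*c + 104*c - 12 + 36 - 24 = -14*c^3 - 82*c^2 + 12*c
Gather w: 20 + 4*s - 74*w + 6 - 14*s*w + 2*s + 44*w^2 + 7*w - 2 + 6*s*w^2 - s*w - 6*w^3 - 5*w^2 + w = 6*s - 6*w^3 + w^2*(6*s + 39) + w*(-15*s - 66) + 24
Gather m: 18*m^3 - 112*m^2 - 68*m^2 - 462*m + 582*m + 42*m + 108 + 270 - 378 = 18*m^3 - 180*m^2 + 162*m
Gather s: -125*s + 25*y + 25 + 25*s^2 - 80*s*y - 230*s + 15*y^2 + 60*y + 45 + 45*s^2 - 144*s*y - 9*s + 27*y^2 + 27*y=70*s^2 + s*(-224*y - 364) + 42*y^2 + 112*y + 70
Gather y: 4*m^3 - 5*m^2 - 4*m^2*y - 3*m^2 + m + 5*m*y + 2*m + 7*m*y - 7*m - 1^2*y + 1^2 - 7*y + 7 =4*m^3 - 8*m^2 - 4*m + y*(-4*m^2 + 12*m - 8) + 8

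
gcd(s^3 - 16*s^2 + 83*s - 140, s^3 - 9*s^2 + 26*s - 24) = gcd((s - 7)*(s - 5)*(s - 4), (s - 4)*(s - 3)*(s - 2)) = s - 4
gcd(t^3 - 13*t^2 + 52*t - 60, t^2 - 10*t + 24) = t - 6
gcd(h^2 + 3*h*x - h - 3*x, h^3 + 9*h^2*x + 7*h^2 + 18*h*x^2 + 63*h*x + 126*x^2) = h + 3*x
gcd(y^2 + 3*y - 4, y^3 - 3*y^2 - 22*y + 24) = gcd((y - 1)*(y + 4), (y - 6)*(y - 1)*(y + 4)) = y^2 + 3*y - 4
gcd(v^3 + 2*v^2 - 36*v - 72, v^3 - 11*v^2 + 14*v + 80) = v + 2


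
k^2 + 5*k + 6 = (k + 2)*(k + 3)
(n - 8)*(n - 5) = n^2 - 13*n + 40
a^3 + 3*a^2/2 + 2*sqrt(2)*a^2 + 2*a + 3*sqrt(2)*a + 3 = (a + 3/2)*(a + sqrt(2))^2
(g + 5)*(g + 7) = g^2 + 12*g + 35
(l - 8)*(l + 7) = l^2 - l - 56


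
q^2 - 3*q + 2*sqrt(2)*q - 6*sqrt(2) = (q - 3)*(q + 2*sqrt(2))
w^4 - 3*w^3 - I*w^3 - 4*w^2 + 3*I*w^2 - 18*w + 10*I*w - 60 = (w - 5)*(w + 2)*(w - 3*I)*(w + 2*I)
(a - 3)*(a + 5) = a^2 + 2*a - 15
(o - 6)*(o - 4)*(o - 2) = o^3 - 12*o^2 + 44*o - 48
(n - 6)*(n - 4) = n^2 - 10*n + 24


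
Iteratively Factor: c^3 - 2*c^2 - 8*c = (c + 2)*(c^2 - 4*c) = (c - 4)*(c + 2)*(c)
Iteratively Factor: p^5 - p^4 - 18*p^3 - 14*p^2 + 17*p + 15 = (p + 1)*(p^4 - 2*p^3 - 16*p^2 + 2*p + 15) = (p + 1)^2*(p^3 - 3*p^2 - 13*p + 15) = (p + 1)^2*(p + 3)*(p^2 - 6*p + 5) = (p - 5)*(p + 1)^2*(p + 3)*(p - 1)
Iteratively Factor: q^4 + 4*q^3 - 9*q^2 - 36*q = (q + 3)*(q^3 + q^2 - 12*q) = (q - 3)*(q + 3)*(q^2 + 4*q) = q*(q - 3)*(q + 3)*(q + 4)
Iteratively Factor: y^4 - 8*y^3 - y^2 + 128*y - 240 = (y + 4)*(y^3 - 12*y^2 + 47*y - 60) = (y - 5)*(y + 4)*(y^2 - 7*y + 12) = (y - 5)*(y - 4)*(y + 4)*(y - 3)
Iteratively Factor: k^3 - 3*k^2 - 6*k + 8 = (k + 2)*(k^2 - 5*k + 4) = (k - 4)*(k + 2)*(k - 1)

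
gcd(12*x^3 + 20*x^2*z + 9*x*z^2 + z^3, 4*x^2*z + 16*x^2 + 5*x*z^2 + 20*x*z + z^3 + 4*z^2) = x + z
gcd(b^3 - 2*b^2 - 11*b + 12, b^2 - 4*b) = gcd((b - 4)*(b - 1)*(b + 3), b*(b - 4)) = b - 4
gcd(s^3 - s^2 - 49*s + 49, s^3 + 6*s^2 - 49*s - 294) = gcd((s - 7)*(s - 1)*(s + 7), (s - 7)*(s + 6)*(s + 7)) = s^2 - 49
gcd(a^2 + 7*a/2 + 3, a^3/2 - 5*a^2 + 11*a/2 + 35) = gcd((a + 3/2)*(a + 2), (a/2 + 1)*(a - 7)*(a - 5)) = a + 2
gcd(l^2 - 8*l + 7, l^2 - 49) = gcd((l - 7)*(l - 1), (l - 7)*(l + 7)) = l - 7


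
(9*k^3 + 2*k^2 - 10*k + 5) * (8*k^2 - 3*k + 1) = 72*k^5 - 11*k^4 - 77*k^3 + 72*k^2 - 25*k + 5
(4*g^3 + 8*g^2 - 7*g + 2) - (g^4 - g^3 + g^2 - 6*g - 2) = -g^4 + 5*g^3 + 7*g^2 - g + 4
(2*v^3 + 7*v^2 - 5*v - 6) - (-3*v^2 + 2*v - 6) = 2*v^3 + 10*v^2 - 7*v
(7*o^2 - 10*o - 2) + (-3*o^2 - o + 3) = 4*o^2 - 11*o + 1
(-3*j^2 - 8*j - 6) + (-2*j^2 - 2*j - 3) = -5*j^2 - 10*j - 9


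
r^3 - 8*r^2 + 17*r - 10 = (r - 5)*(r - 2)*(r - 1)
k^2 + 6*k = k*(k + 6)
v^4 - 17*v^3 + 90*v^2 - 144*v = v*(v - 8)*(v - 6)*(v - 3)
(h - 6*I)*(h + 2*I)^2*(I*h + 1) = I*h^4 + 3*h^3 + 18*I*h^2 - 4*h + 24*I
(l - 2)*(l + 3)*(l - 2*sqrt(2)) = l^3 - 2*sqrt(2)*l^2 + l^2 - 6*l - 2*sqrt(2)*l + 12*sqrt(2)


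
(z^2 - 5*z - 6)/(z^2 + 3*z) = (z^2 - 5*z - 6)/(z*(z + 3))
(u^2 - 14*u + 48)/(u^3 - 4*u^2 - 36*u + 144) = (u - 8)/(u^2 + 2*u - 24)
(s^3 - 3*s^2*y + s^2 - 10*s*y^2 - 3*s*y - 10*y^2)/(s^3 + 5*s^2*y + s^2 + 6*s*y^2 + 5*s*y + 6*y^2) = (s - 5*y)/(s + 3*y)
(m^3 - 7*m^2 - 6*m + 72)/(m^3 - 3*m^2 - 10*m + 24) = (m - 6)/(m - 2)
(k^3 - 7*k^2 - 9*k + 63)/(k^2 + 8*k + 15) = (k^2 - 10*k + 21)/(k + 5)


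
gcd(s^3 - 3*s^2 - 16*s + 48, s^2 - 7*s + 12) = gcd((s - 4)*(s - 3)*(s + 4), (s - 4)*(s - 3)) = s^2 - 7*s + 12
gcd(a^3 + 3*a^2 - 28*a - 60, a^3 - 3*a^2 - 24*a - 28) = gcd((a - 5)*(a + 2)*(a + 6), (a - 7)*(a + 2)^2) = a + 2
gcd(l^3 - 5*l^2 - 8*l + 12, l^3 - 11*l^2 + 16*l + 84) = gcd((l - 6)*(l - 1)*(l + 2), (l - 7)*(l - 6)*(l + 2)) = l^2 - 4*l - 12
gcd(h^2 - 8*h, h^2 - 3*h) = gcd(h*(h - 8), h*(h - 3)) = h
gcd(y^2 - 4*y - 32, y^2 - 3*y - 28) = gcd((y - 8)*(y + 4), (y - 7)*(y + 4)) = y + 4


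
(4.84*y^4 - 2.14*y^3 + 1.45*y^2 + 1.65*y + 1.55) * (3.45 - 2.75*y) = -13.31*y^5 + 22.583*y^4 - 11.3705*y^3 + 0.465000000000001*y^2 + 1.43*y + 5.3475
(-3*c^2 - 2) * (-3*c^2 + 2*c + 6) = 9*c^4 - 6*c^3 - 12*c^2 - 4*c - 12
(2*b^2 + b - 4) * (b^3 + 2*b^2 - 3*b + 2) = 2*b^5 + 5*b^4 - 8*b^3 - 7*b^2 + 14*b - 8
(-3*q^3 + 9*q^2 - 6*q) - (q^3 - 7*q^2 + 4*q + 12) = -4*q^3 + 16*q^2 - 10*q - 12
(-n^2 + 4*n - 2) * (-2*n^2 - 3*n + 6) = 2*n^4 - 5*n^3 - 14*n^2 + 30*n - 12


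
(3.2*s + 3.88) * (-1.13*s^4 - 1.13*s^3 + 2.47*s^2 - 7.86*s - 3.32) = -3.616*s^5 - 8.0004*s^4 + 3.5196*s^3 - 15.5684*s^2 - 41.1208*s - 12.8816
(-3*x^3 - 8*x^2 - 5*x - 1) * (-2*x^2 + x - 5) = 6*x^5 + 13*x^4 + 17*x^3 + 37*x^2 + 24*x + 5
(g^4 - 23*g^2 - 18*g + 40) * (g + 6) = g^5 + 6*g^4 - 23*g^3 - 156*g^2 - 68*g + 240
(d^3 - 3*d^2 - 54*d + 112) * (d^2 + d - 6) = d^5 - 2*d^4 - 63*d^3 + 76*d^2 + 436*d - 672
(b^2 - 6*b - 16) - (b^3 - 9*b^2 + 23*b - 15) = -b^3 + 10*b^2 - 29*b - 1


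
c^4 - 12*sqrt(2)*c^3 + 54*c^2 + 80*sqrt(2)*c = c*(c - 8*sqrt(2))*(c - 5*sqrt(2))*(c + sqrt(2))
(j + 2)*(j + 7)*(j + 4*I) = j^3 + 9*j^2 + 4*I*j^2 + 14*j + 36*I*j + 56*I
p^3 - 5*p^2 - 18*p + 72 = (p - 6)*(p - 3)*(p + 4)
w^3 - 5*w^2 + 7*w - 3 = (w - 3)*(w - 1)^2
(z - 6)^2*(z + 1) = z^3 - 11*z^2 + 24*z + 36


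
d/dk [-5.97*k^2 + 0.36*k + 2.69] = 0.36 - 11.94*k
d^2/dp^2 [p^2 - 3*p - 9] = 2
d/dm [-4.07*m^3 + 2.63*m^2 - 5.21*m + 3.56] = -12.21*m^2 + 5.26*m - 5.21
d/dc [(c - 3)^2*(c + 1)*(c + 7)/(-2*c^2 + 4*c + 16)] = (-c^5 + 2*c^4 + 20*c^3 + 7*c^2 - 193*c + 57)/(c^4 - 4*c^3 - 12*c^2 + 32*c + 64)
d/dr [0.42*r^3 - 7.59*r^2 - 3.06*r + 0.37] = 1.26*r^2 - 15.18*r - 3.06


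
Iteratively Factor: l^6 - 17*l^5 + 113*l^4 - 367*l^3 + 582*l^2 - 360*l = (l - 5)*(l^5 - 12*l^4 + 53*l^3 - 102*l^2 + 72*l) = (l - 5)*(l - 3)*(l^4 - 9*l^3 + 26*l^2 - 24*l) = (l - 5)*(l - 4)*(l - 3)*(l^3 - 5*l^2 + 6*l) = (l - 5)*(l - 4)*(l - 3)^2*(l^2 - 2*l) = l*(l - 5)*(l - 4)*(l - 3)^2*(l - 2)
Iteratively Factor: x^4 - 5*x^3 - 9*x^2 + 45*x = (x - 3)*(x^3 - 2*x^2 - 15*x) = (x - 5)*(x - 3)*(x^2 + 3*x) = x*(x - 5)*(x - 3)*(x + 3)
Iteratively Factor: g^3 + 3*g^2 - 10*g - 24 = (g - 3)*(g^2 + 6*g + 8) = (g - 3)*(g + 4)*(g + 2)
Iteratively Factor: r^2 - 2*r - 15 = (r + 3)*(r - 5)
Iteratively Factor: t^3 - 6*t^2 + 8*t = (t)*(t^2 - 6*t + 8) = t*(t - 2)*(t - 4)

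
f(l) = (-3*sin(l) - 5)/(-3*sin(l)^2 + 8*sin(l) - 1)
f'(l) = (6*sin(l)*cos(l) - 8*cos(l))*(-3*sin(l) - 5)/(-3*sin(l)^2 + 8*sin(l) - 1)^2 - 3*cos(l)/(-3*sin(l)^2 + 8*sin(l) - 1) = (-9*sin(l)^2 - 30*sin(l) + 43)*cos(l)/(3*sin(l)^2 - 8*sin(l) + 1)^2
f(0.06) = 9.75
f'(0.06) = 145.70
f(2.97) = -19.79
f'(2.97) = -477.69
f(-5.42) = -2.18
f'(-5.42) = 0.87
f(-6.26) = 6.21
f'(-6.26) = 63.49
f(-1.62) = 0.17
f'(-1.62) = -0.02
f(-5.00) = -2.01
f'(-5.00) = 0.11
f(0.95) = -2.11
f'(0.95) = 0.59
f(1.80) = -2.01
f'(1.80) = -0.08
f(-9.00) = 0.78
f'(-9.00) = -2.12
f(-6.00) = -5.83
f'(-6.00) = 32.49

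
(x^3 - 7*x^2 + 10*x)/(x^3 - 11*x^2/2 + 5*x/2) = 2*(x - 2)/(2*x - 1)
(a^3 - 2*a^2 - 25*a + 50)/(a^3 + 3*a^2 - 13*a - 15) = (a^2 - 7*a + 10)/(a^2 - 2*a - 3)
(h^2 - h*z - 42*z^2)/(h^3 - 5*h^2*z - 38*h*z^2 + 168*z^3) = 1/(h - 4*z)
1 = 1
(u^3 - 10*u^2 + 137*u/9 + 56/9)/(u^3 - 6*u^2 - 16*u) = (u^2 - 2*u - 7/9)/(u*(u + 2))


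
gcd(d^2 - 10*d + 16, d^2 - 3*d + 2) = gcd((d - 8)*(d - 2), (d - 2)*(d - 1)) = d - 2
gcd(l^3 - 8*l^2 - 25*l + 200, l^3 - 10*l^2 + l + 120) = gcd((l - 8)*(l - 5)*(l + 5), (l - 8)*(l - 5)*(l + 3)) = l^2 - 13*l + 40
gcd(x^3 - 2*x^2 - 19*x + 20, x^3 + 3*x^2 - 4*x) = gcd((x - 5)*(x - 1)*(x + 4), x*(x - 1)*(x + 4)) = x^2 + 3*x - 4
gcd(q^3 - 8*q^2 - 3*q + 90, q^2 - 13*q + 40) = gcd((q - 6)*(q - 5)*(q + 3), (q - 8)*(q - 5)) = q - 5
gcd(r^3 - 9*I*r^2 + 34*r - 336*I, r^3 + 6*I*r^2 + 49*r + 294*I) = r^2 - I*r + 42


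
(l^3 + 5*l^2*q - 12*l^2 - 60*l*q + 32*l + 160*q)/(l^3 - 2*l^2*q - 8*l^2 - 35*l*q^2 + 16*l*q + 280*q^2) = (4 - l)/(-l + 7*q)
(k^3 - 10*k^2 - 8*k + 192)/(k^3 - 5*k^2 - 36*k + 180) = (k^2 - 4*k - 32)/(k^2 + k - 30)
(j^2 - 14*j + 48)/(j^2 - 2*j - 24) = (j - 8)/(j + 4)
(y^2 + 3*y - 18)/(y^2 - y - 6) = (y + 6)/(y + 2)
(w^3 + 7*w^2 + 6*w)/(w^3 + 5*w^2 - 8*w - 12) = w/(w - 2)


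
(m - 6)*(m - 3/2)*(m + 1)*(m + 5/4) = m^4 - 21*m^3/4 - 53*m^2/8 + 87*m/8 + 45/4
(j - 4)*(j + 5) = j^2 + j - 20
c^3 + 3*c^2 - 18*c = c*(c - 3)*(c + 6)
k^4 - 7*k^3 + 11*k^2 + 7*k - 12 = (k - 4)*(k - 3)*(k - 1)*(k + 1)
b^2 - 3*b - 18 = (b - 6)*(b + 3)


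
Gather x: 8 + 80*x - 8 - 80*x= 0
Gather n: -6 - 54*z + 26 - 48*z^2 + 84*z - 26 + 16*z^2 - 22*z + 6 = -32*z^2 + 8*z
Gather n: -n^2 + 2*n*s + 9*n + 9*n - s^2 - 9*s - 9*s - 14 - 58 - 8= -n^2 + n*(2*s + 18) - s^2 - 18*s - 80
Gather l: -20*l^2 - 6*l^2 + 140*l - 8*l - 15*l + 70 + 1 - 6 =-26*l^2 + 117*l + 65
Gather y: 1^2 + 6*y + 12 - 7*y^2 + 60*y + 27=-7*y^2 + 66*y + 40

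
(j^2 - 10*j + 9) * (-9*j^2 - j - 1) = -9*j^4 + 89*j^3 - 72*j^2 + j - 9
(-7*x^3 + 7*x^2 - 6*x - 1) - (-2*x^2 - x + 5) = -7*x^3 + 9*x^2 - 5*x - 6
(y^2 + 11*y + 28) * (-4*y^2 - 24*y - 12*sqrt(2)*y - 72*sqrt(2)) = -4*y^4 - 68*y^3 - 12*sqrt(2)*y^3 - 376*y^2 - 204*sqrt(2)*y^2 - 1128*sqrt(2)*y - 672*y - 2016*sqrt(2)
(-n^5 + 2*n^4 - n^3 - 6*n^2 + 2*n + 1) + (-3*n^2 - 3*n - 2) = -n^5 + 2*n^4 - n^3 - 9*n^2 - n - 1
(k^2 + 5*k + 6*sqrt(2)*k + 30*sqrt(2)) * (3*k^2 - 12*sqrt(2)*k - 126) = 3*k^4 + 6*sqrt(2)*k^3 + 15*k^3 - 270*k^2 + 30*sqrt(2)*k^2 - 1350*k - 756*sqrt(2)*k - 3780*sqrt(2)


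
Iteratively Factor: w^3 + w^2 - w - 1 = (w + 1)*(w^2 - 1) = (w - 1)*(w + 1)*(w + 1)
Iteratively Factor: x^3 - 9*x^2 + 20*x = (x - 4)*(x^2 - 5*x) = (x - 5)*(x - 4)*(x)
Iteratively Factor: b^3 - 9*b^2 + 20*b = (b - 5)*(b^2 - 4*b) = b*(b - 5)*(b - 4)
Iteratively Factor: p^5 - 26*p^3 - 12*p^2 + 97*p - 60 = (p + 4)*(p^4 - 4*p^3 - 10*p^2 + 28*p - 15) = (p - 5)*(p + 4)*(p^3 + p^2 - 5*p + 3) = (p - 5)*(p + 3)*(p + 4)*(p^2 - 2*p + 1) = (p - 5)*(p - 1)*(p + 3)*(p + 4)*(p - 1)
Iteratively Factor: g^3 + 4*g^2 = (g + 4)*(g^2) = g*(g + 4)*(g)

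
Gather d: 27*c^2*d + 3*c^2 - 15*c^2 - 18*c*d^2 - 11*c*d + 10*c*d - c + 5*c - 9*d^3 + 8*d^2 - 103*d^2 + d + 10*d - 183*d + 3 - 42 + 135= -12*c^2 + 4*c - 9*d^3 + d^2*(-18*c - 95) + d*(27*c^2 - c - 172) + 96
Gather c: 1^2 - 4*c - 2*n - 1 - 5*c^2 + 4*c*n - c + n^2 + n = -5*c^2 + c*(4*n - 5) + n^2 - n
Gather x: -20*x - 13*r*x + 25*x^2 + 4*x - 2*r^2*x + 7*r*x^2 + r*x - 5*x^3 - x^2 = -5*x^3 + x^2*(7*r + 24) + x*(-2*r^2 - 12*r - 16)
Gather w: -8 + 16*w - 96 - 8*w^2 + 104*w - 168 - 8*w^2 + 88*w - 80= -16*w^2 + 208*w - 352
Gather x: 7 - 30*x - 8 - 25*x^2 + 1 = -25*x^2 - 30*x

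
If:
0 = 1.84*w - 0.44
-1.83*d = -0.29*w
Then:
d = 0.04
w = 0.24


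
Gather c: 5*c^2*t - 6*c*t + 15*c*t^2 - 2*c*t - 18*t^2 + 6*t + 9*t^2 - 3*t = 5*c^2*t + c*(15*t^2 - 8*t) - 9*t^2 + 3*t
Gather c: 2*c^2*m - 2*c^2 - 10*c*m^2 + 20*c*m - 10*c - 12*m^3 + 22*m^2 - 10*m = c^2*(2*m - 2) + c*(-10*m^2 + 20*m - 10) - 12*m^3 + 22*m^2 - 10*m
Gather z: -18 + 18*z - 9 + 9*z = 27*z - 27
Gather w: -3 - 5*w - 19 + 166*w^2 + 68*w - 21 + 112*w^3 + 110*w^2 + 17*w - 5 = 112*w^3 + 276*w^2 + 80*w - 48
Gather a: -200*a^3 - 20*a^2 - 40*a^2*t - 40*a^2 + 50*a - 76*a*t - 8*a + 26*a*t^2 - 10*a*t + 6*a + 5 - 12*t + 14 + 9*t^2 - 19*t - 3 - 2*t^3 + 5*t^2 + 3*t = -200*a^3 + a^2*(-40*t - 60) + a*(26*t^2 - 86*t + 48) - 2*t^3 + 14*t^2 - 28*t + 16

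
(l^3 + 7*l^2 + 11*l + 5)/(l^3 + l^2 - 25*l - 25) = (l + 1)/(l - 5)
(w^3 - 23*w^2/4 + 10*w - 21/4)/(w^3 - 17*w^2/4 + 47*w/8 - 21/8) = 2*(w - 3)/(2*w - 3)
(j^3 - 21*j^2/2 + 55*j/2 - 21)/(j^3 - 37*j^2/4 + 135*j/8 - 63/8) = 4*(j - 2)/(4*j - 3)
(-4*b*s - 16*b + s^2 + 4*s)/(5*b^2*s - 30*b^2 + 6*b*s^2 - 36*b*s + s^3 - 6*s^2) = (-4*b*s - 16*b + s^2 + 4*s)/(5*b^2*s - 30*b^2 + 6*b*s^2 - 36*b*s + s^3 - 6*s^2)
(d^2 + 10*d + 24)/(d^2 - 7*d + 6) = (d^2 + 10*d + 24)/(d^2 - 7*d + 6)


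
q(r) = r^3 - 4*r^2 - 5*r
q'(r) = 3*r^2 - 8*r - 5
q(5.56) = 20.43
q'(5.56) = 43.26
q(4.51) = -12.18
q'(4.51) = 19.94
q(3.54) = -23.46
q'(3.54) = 4.27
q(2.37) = -21.01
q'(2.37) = -7.11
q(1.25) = -10.55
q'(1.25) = -10.31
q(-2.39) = -24.55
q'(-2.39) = 31.26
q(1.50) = -13.12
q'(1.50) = -10.25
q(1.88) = -16.89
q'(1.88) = -9.44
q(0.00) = 0.00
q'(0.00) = -5.00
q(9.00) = 360.00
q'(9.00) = 166.00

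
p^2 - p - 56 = (p - 8)*(p + 7)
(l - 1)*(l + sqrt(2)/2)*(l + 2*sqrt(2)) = l^3 - l^2 + 5*sqrt(2)*l^2/2 - 5*sqrt(2)*l/2 + 2*l - 2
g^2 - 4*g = g*(g - 4)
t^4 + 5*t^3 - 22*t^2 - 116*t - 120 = (t - 5)*(t + 2)^2*(t + 6)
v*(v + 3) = v^2 + 3*v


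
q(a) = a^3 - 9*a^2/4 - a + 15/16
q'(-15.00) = 741.50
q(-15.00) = -3865.31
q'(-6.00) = 134.00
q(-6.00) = -290.06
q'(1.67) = -0.15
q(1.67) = -2.35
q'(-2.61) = 31.18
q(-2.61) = -29.56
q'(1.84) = 0.88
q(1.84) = -2.29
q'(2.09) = 2.70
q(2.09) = -1.85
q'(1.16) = -2.18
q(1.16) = -1.69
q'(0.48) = -2.47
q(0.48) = 0.05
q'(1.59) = -0.57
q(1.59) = -2.32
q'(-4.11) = 68.17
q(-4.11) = -102.39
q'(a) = 3*a^2 - 9*a/2 - 1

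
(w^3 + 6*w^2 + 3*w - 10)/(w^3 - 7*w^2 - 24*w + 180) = (w^2 + w - 2)/(w^2 - 12*w + 36)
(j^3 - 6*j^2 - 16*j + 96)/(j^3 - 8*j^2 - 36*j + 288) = (j^2 - 16)/(j^2 - 2*j - 48)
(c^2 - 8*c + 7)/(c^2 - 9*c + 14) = (c - 1)/(c - 2)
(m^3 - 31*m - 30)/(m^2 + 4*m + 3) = (m^2 - m - 30)/(m + 3)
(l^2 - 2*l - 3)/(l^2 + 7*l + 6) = (l - 3)/(l + 6)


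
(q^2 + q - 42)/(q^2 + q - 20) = (q^2 + q - 42)/(q^2 + q - 20)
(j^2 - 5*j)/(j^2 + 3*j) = (j - 5)/(j + 3)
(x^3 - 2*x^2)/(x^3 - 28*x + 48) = x^2/(x^2 + 2*x - 24)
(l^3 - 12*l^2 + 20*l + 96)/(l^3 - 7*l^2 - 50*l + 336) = (l + 2)/(l + 7)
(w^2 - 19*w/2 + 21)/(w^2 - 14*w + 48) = (w - 7/2)/(w - 8)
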